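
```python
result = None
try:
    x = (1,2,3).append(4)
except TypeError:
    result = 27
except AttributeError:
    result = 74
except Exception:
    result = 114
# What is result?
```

Step-by-step execution trace:
1. `x = (1,2,3).append(4)` raises AttributeError.
2. `except TypeError` does not match AttributeError; skipped.
3. `except AttributeError` matches → result = 74.
4. Remaining except clauses are skipped.
Result: 74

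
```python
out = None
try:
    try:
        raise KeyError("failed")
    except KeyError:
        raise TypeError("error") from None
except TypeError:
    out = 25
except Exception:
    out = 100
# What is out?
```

Step-by-step execution trace:
1. Inner try raises KeyError; inner `except KeyError` catches it.
2. `raise TypeError(...) from None` raises TypeError (from None suppresses __context__, but the active exception is still TypeError).
3. Outer `except TypeError` matches → out = 25.
4. `except Exception` is not reached.
Result: 25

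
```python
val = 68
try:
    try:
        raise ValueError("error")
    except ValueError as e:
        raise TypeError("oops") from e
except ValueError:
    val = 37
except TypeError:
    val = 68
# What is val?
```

Step-by-step execution trace:
1. Inner try raises ValueError; inner `except ValueError as e` catches it.
2. `raise TypeError(...) from e` raises TypeError (ValueError is attached as __cause__, but only TypeError is active).
3. Outer `except ValueError` does not match TypeError; skipped.
4. Outer `except TypeError` matches → val = 68.
Result: 68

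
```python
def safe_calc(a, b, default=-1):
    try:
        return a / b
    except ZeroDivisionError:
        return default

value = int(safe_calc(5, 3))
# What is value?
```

Step-by-step execution trace:
1. `safe_calc(5, 3)` enters try: `return 5 / 3` → returns 1.6666666666666667. No exception raised.
2. `except ZeroDivisionError` is skipped.
3. `int(1.6666666666666667)` → 1 → value = 1.
Result: 1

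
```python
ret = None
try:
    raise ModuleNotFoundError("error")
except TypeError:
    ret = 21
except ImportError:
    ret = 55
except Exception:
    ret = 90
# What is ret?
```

Step-by-step execution trace:
1. `raise ModuleNotFoundError(...)` raises ModuleNotFoundError.
2. `except TypeError` does not match (ModuleNotFoundError is not a subclass of TypeError); skipped.
3. `except ImportError` matches (ModuleNotFoundError is a subclass of ImportError) → ret = 55.
4. `except Exception` is not reached.
Result: 55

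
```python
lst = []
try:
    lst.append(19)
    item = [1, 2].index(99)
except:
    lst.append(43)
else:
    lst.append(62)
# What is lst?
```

Step-by-step execution trace:
1. try: `lst.append(19)` → lst = [19].
2. `item = [1, 2].index(99)` raises ValueError.
3. bare `except` matches → `lst.append(43)` → lst = [19, 43].
4. `else` is skipped (an exception was raised).
Result: [19, 43]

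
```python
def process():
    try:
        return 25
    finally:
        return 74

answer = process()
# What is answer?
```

Step-by-step execution trace:
1. `process()` enters try: `return 25` sets pending return value 25.
2. Before returning, `finally: return 74` runs and overrides the pending return.
3. process() returns 74 → answer = 74.
Result: 74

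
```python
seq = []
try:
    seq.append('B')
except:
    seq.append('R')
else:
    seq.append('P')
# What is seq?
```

Step-by-step execution trace:
1. try: `seq.append('B')` → seq = ['B']. No exception raised.
2. `except` is skipped.
3. `else` runs (try completed without exception): `seq.append('P')` → seq = ['B', 'P'].
Result: ['B', 'P']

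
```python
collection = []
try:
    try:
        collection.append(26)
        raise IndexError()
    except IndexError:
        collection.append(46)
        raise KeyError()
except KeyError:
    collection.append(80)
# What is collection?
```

Step-by-step execution trace:
1. Inner try: `collection.append(26)` → collection = [26].
2. `raise IndexError()` raises IndexError.
3. Inner `except IndexError` matches → `collection.append(46)` → collection = [26, 46].
4. `raise KeyError()` raises KeyError; propagates to outer try.
5. Outer `except KeyError` matches → `collection.append(80)` → collection = [26, 46, 80].
Result: [26, 46, 80]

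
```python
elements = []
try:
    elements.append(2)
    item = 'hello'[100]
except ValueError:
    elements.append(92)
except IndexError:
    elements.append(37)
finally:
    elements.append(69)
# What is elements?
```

Step-by-step execution trace:
1. try: `elements.append(2)` → elements = [2].
2. `item = 'hello'[100]` raises IndexError.
3. `except ValueError` does not match IndexError; skipped.
4. `except IndexError` matches → `elements.append(37)` → elements = [2, 37].
5. finally always runs: `elements.append(69)` → elements = [2, 37, 69].
Result: [2, 37, 69]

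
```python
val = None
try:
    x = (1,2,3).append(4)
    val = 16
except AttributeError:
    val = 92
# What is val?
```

Step-by-step execution trace:
1. `x = (1,2,3).append(4)` raises AttributeError.
2. `val = 16` is not reached.
3. `except AttributeError` matches → val = 92.
Result: 92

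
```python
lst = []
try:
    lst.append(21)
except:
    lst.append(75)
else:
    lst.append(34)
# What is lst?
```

Step-by-step execution trace:
1. try: `lst.append(21)` → lst = [21]. No exception raised.
2. `except` is skipped.
3. `else` runs (try completed without exception): `lst.append(34)` → lst = [21, 34].
Result: [21, 34]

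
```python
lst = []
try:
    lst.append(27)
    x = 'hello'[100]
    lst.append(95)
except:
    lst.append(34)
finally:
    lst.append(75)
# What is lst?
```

Step-by-step execution trace:
1. try: `lst.append(27)` → lst = [27].
2. `x = 'hello'[100]` raises IndexError; `lst.append(95)` is not reached.
3. bare `except` matches → `lst.append(34)` → lst = [27, 34].
4. finally always runs: `lst.append(75)` → lst = [27, 34, 75].
Result: [27, 34, 75]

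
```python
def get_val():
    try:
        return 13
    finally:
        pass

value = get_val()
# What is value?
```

Step-by-step execution trace:
1. `get_val()` enters try: `return 13` sets pending return value 13.
2. Before returning, `finally: pass` runs (no effect).
3. get_val() returns 13 → value = 13.
Result: 13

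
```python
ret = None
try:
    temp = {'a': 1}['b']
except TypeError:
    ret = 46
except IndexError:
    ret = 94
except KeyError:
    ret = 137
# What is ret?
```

Step-by-step execution trace:
1. `temp = {'a': 1}['b']` raises KeyError.
2. `except TypeError` does not match KeyError; skipped.
3. `except IndexError` does not match KeyError; skipped.
4. `except KeyError` matches → ret = 137.
Result: 137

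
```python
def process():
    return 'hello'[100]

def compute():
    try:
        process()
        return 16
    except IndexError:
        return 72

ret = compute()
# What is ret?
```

Step-by-step execution trace:
1. `compute()` calls `process()`.
2. `process()` evaluates `'hello'[100]`, which raises IndexError; it propagates to the caller.
3. `return 16` is not reached.
4. `except IndexError` in compute matches → returns 72.
5. ret = 72.
Result: 72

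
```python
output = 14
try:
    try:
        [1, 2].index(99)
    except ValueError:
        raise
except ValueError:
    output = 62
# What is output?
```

Step-by-step execution trace:
1. Inner try: `[1, 2].index(99)` raises ValueError.
2. Inner `except ValueError` matches; bare `raise` re-raises the same ValueError.
3. Outer `except ValueError` matches → output = 62.
Result: 62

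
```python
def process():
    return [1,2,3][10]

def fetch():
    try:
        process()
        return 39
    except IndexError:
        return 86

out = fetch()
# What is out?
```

Step-by-step execution trace:
1. `fetch()` calls `process()`.
2. `process()` evaluates `[1,2,3][10]`, which raises IndexError; it propagates to the caller.
3. `return 39` is not reached.
4. `except IndexError` in fetch matches → returns 86.
5. out = 86.
Result: 86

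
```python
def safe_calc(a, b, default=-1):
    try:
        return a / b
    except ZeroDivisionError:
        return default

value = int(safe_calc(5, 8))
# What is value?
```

Step-by-step execution trace:
1. `safe_calc(5, 8)` enters try: `return 5 / 8` → returns 0.625. No exception raised.
2. `except ZeroDivisionError` is skipped.
3. `int(0.625)` → 0 → value = 0.
Result: 0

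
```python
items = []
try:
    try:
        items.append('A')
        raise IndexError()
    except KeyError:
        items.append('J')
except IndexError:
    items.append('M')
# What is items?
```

Step-by-step execution trace:
1. Inner try: `items.append('A')` → items = ['A'].
2. `raise IndexError()` raises IndexError.
3. Inner `except KeyError` does not match IndexError; exception propagates to outer try.
4. Outer `except IndexError` matches → `items.append('M')` → items = ['A', 'M'].
Result: ['A', 'M']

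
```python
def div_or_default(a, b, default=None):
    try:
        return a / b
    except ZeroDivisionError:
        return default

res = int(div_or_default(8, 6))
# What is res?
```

Step-by-step execution trace:
1. `div_or_default(8, 6)` enters try: `return 8 / 6` → returns 1.3333333333333333. No exception raised.
2. `except ZeroDivisionError` is skipped.
3. `int(1.3333333333333333)` → 1 → res = 1.
Result: 1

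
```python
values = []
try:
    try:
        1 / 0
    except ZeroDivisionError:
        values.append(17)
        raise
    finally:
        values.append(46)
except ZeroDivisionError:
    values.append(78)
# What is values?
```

Step-by-step execution trace:
1. Inner try: `1 / 0` raises ZeroDivisionError.
2. Inner `except ZeroDivisionError` matches → `values.append(17)` → values = [17].
3. bare `raise` re-raises ZeroDivisionError.
4. Inner `finally` runs during unwinding: `values.append(46)` → values = [17, 46].
5. Outer `except ZeroDivisionError` matches → `values.append(78)` → values = [17, 46, 78].
Result: [17, 46, 78]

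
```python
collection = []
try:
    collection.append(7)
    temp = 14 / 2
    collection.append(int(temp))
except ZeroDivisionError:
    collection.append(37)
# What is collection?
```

Step-by-step execution trace:
1. try: `collection.append(7)` → collection = [7].
2. `temp = 14 / 2` → temp = 7.0. No exception raised.
3. `collection.append(int(temp))` → collection = [7, 7].
4. `except ZeroDivisionError` is skipped (no exception was raised).
Result: [7, 7]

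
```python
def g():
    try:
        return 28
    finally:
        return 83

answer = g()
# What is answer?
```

Step-by-step execution trace:
1. `g()` enters try: `return 28` sets pending return value 28.
2. Before returning, `finally: return 83` runs and overrides the pending return.
3. g() returns 83 → answer = 83.
Result: 83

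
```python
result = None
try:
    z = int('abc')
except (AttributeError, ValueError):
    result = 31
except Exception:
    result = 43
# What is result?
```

Step-by-step execution trace:
1. `z = int('abc')` raises ValueError.
2. `except (AttributeError, ValueError)` matches (ValueError is in the tuple) → result = 31.
3. `except Exception` is not reached.
Result: 31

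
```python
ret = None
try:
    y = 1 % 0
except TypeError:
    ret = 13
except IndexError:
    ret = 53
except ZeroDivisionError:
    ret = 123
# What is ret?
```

Step-by-step execution trace:
1. `y = 1 % 0` raises ZeroDivisionError.
2. `except TypeError` does not match ZeroDivisionError; skipped.
3. `except IndexError` does not match ZeroDivisionError; skipped.
4. `except ZeroDivisionError` matches → ret = 123.
Result: 123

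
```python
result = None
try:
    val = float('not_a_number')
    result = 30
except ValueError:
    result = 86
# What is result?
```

Step-by-step execution trace:
1. `val = float('not_a_number')` raises ValueError.
2. `result = 30` is not reached.
3. `except ValueError` matches → result = 86.
Result: 86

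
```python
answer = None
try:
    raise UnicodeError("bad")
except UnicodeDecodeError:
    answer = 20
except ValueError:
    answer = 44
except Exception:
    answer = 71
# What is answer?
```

Step-by-step execution trace:
1. `raise UnicodeError(...)` raises UnicodeError.
2. `except UnicodeDecodeError` does not match (UnicodeError is not a subclass of UnicodeDecodeError); skipped.
3. `except ValueError` matches (UnicodeError is a subclass of ValueError) → answer = 44.
4. `except Exception` is not reached.
Result: 44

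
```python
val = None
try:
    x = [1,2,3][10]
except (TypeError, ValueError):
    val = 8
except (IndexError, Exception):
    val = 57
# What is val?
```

Step-by-step execution trace:
1. `x = [1,2,3][10]` raises IndexError.
2. `except (TypeError, ValueError)` does not match IndexError; skipped.
3. `except (IndexError, Exception)` matches (IndexError is in the tuple) → val = 57.
Result: 57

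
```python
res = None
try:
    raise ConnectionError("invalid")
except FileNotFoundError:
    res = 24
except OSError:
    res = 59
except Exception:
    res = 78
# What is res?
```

Step-by-step execution trace:
1. `raise ConnectionError(...)` raises ConnectionError.
2. `except FileNotFoundError` does not match (ConnectionError is not a subclass of FileNotFoundError); skipped.
3. `except OSError` matches (ConnectionError is a subclass of OSError) → res = 59.
4. `except Exception` is not reached.
Result: 59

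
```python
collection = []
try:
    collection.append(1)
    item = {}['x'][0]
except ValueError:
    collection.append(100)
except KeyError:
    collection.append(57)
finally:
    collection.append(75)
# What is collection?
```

Step-by-step execution trace:
1. try: `collection.append(1)` → collection = [1].
2. `item = {}['x'][0]` raises KeyError.
3. `except ValueError` does not match KeyError; skipped.
4. `except KeyError` matches → `collection.append(57)` → collection = [1, 57].
5. finally always runs: `collection.append(75)` → collection = [1, 57, 75].
Result: [1, 57, 75]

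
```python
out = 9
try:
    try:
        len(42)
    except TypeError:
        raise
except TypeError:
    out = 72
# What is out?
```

Step-by-step execution trace:
1. Inner try: `len(42)` raises TypeError.
2. Inner `except TypeError` matches; bare `raise` re-raises the same TypeError.
3. Outer `except TypeError` matches → out = 72.
Result: 72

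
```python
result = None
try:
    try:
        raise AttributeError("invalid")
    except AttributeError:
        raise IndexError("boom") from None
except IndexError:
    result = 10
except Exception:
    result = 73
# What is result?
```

Step-by-step execution trace:
1. Inner try raises AttributeError; inner `except AttributeError` catches it.
2. `raise IndexError(...) from None` raises IndexError (from None suppresses __context__, but the active exception is still IndexError).
3. Outer `except IndexError` matches → result = 10.
4. `except Exception` is not reached.
Result: 10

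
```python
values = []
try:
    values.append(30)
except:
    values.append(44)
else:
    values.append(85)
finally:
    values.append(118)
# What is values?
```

Step-by-step execution trace:
1. try: `values.append(30)` → values = [30]. No exception raised.
2. `except` is skipped.
3. `else` runs: `values.append(85)` → values = [30, 85].
4. `finally` always runs: `values.append(118)` → values = [30, 85, 118].
Result: [30, 85, 118]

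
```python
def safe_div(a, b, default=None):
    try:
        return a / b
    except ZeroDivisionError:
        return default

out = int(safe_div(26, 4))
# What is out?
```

Step-by-step execution trace:
1. `safe_div(26, 4)` enters try: `return 26 / 4` → returns 6.5. No exception raised.
2. `except ZeroDivisionError` is skipped.
3. `int(6.5)` → 6 → out = 6.
Result: 6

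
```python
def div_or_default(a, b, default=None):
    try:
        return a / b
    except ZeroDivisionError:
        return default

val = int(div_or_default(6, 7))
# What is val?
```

Step-by-step execution trace:
1. `div_or_default(6, 7)` enters try: `return 6 / 7` → returns 0.8571428571428571. No exception raised.
2. `except ZeroDivisionError` is skipped.
3. `int(0.8571428571428571)` → 0 → val = 0.
Result: 0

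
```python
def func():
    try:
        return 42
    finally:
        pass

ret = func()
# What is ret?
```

Step-by-step execution trace:
1. `func()` enters try: `return 42` sets pending return value 42.
2. Before returning, `finally: pass` runs (no effect).
3. func() returns 42 → ret = 42.
Result: 42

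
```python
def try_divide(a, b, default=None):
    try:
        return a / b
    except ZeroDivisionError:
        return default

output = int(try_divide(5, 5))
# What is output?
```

Step-by-step execution trace:
1. `try_divide(5, 5)` enters try: `return 5 / 5` → returns 1.0. No exception raised.
2. `except ZeroDivisionError` is skipped.
3. `int(1.0)` → 1 → output = 1.
Result: 1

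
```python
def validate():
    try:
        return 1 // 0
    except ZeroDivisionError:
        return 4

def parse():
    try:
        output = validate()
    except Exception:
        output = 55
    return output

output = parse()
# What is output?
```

Step-by-step execution trace:
1. `parse()` calls `validate()`.
2. In validate: `1 // 0` raises ZeroDivisionError; `except ZeroDivisionError` catches it → returns 4.
3. In parse: `output = validate()` → output = 4. No exception reaches parse.
4. `except Exception` is skipped; parse returns 4.
5. output = 4.
Result: 4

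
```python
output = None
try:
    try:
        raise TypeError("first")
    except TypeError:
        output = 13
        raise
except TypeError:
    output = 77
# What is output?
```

Step-by-step execution trace:
1. Inner try: `raise TypeError("first")` raises TypeError.
2. Inner `except TypeError` matches → output = 13.
3. bare `raise` re-raises the same TypeError.
4. Outer `except TypeError` matches → output = 77.
Result: 77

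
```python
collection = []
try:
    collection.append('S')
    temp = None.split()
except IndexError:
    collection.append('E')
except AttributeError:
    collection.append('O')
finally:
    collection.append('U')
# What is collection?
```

Step-by-step execution trace:
1. try: `collection.append('S')` → collection = ['S'].
2. `temp = None.split()` raises AttributeError.
3. `except IndexError` does not match AttributeError; skipped.
4. `except AttributeError` matches → `collection.append('O')` → collection = ['S', 'O'].
5. finally always runs: `collection.append('U')` → collection = ['S', 'O', 'U'].
Result: ['S', 'O', 'U']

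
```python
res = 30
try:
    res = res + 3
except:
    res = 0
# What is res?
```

Step-by-step execution trace:
1. res starts at 30.
2. try: `res = res + 3` → res = 33. No exception raised.
3. `except` is skipped.
Result: 33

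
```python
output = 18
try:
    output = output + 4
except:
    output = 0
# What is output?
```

Step-by-step execution trace:
1. output starts at 18.
2. try: `output = output + 4` → output = 22. No exception raised.
3. `except` is skipped.
Result: 22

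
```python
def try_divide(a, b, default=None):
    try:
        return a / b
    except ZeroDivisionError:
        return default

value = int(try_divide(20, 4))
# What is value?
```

Step-by-step execution trace:
1. `try_divide(20, 4)` enters try: `return 20 / 4` → returns 5.0. No exception raised.
2. `except ZeroDivisionError` is skipped.
3. `int(5.0)` → 5 → value = 5.
Result: 5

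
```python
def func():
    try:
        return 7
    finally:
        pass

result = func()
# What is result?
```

Step-by-step execution trace:
1. `func()` enters try: `return 7` sets pending return value 7.
2. Before returning, `finally: pass` runs (no effect).
3. func() returns 7 → result = 7.
Result: 7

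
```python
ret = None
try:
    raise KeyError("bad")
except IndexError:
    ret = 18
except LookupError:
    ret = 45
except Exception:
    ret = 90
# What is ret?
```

Step-by-step execution trace:
1. `raise KeyError(...)` raises KeyError.
2. `except IndexError` does not match (KeyError is not a subclass of IndexError); skipped.
3. `except LookupError` matches (KeyError is a subclass of LookupError) → ret = 45.
4. `except Exception` is not reached.
Result: 45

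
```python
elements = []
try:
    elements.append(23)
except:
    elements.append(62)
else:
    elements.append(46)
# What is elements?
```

Step-by-step execution trace:
1. try: `elements.append(23)` → elements = [23]. No exception raised.
2. `except` is skipped.
3. `else` runs (try completed without exception): `elements.append(46)` → elements = [23, 46].
Result: [23, 46]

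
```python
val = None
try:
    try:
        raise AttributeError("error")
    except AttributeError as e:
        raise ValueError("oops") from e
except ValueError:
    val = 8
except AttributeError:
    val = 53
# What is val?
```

Step-by-step execution trace:
1. Inner try raises AttributeError; inner `except AttributeError as e` catches it.
2. `raise ValueError(...) from e` raises ValueError (AttributeError is attached as __cause__, but only ValueError is active).
3. Outer `except ValueError` matches → val = 8.
4. `except AttributeError` is not reached.
Result: 8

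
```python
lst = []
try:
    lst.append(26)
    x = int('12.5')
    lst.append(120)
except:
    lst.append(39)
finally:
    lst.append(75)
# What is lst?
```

Step-by-step execution trace:
1. try: `lst.append(26)` → lst = [26].
2. `x = int('12.5')` raises ValueError; `lst.append(120)` is not reached.
3. bare `except` matches → `lst.append(39)` → lst = [26, 39].
4. finally always runs: `lst.append(75)` → lst = [26, 39, 75].
Result: [26, 39, 75]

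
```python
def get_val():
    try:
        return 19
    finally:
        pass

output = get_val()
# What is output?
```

Step-by-step execution trace:
1. `get_val()` enters try: `return 19` sets pending return value 19.
2. Before returning, `finally: pass` runs (no effect).
3. get_val() returns 19 → output = 19.
Result: 19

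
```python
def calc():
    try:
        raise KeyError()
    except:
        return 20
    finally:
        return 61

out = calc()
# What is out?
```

Step-by-step execution trace:
1. `calc()` enters try: `raise KeyError()` raises KeyError.
2. bare `except` matches → `return 20` sets pending return value 20.
3. Before returning, `finally: return 61` runs and overrides the pending return.
4. calc() returns 61 → out = 61.
Result: 61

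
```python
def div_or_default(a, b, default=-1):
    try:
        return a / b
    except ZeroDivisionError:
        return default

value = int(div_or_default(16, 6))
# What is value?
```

Step-by-step execution trace:
1. `div_or_default(16, 6)` enters try: `return 16 / 6` → returns 2.6666666666666665. No exception raised.
2. `except ZeroDivisionError` is skipped.
3. `int(2.6666666666666665)` → 2 → value = 2.
Result: 2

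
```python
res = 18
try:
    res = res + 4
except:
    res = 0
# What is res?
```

Step-by-step execution trace:
1. res starts at 18.
2. try: `res = res + 4` → res = 22. No exception raised.
3. `except` is skipped.
Result: 22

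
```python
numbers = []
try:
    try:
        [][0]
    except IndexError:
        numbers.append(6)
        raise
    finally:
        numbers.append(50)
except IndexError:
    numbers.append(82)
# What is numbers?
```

Step-by-step execution trace:
1. Inner try: `[][0]` raises IndexError.
2. Inner `except IndexError` matches → `numbers.append(6)` → numbers = [6].
3. bare `raise` re-raises IndexError.
4. Inner `finally` runs during unwinding: `numbers.append(50)` → numbers = [6, 50].
5. Outer `except IndexError` matches → `numbers.append(82)` → numbers = [6, 50, 82].
Result: [6, 50, 82]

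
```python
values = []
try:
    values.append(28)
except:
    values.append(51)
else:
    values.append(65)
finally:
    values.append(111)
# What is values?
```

Step-by-step execution trace:
1. try: `values.append(28)` → values = [28]. No exception raised.
2. `except` is skipped.
3. `else` runs: `values.append(65)` → values = [28, 65].
4. `finally` always runs: `values.append(111)` → values = [28, 65, 111].
Result: [28, 65, 111]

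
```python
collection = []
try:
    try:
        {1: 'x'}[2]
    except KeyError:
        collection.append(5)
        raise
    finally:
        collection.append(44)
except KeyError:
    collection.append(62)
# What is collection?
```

Step-by-step execution trace:
1. Inner try: `{1: 'x'}[2]` raises KeyError.
2. Inner `except KeyError` matches → `collection.append(5)` → collection = [5].
3. bare `raise` re-raises KeyError.
4. Inner `finally` runs during unwinding: `collection.append(44)` → collection = [5, 44].
5. Outer `except KeyError` matches → `collection.append(62)` → collection = [5, 44, 62].
Result: [5, 44, 62]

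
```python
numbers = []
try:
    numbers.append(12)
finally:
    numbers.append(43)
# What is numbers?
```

Step-by-step execution trace:
1. try: `numbers.append(12)` → numbers = [12].
2. The try body completes without raising.
3. finally always runs: `numbers.append(43)` → numbers = [12, 43].
Result: [12, 43]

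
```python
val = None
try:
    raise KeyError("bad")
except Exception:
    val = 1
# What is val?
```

Step-by-step execution trace:
1. `raise KeyError(...)` raises KeyError.
2. `except Exception` matches (KeyError is a subclass of Exception) → val = 1.
Result: 1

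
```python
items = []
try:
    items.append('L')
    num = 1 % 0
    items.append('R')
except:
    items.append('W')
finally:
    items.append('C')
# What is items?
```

Step-by-step execution trace:
1. try: `items.append('L')` → items = ['L'].
2. `num = 1 % 0` raises ZeroDivisionError; `items.append('R')` is not reached.
3. bare `except` matches → `items.append('W')` → items = ['L', 'W'].
4. finally always runs: `items.append('C')` → items = ['L', 'W', 'C'].
Result: ['L', 'W', 'C']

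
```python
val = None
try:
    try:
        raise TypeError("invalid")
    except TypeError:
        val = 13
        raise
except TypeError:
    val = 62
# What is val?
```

Step-by-step execution trace:
1. Inner try: `raise TypeError("invalid")` raises TypeError.
2. Inner `except TypeError` matches → val = 13.
3. bare `raise` re-raises the same TypeError.
4. Outer `except TypeError` matches → val = 62.
Result: 62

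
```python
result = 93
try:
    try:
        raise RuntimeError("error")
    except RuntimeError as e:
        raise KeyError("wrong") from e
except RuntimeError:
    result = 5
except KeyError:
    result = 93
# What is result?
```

Step-by-step execution trace:
1. Inner try raises RuntimeError; inner `except RuntimeError as e` catches it.
2. `raise KeyError(...) from e` raises KeyError (RuntimeError is attached as __cause__, but only KeyError is active).
3. Outer `except RuntimeError` does not match KeyError; skipped.
4. Outer `except KeyError` matches → result = 93.
Result: 93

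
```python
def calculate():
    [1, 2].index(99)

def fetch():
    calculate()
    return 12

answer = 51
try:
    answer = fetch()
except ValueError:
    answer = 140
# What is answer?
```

Step-by-step execution trace:
1. answer starts at 51.
2. try: `fetch()` calls `calculate()`.
3. `calculate()` evaluates `[1, 2].index(99)`, which raises ValueError; it propagates through fetch (uncaught).
4. `return 12` in fetch is not reached; the assignment to answer does not complete.
5. `except ValueError` matches → answer = 140.
Result: 140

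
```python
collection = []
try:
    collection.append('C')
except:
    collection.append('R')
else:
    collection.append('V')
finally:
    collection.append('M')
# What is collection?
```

Step-by-step execution trace:
1. try: `collection.append('C')` → collection = ['C']. No exception raised.
2. `except` is skipped.
3. `else` runs: `collection.append('V')` → collection = ['C', 'V'].
4. `finally` always runs: `collection.append('M')` → collection = ['C', 'V', 'M'].
Result: ['C', 'V', 'M']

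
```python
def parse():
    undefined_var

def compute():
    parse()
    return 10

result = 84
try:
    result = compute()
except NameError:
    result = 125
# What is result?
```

Step-by-step execution trace:
1. result starts at 84.
2. try: `compute()` calls `parse()`.
3. `parse()` evaluates `undefined_var`, which raises NameError; it propagates through compute (uncaught).
4. `return 10` in compute is not reached; the assignment to result does not complete.
5. `except NameError` matches → result = 125.
Result: 125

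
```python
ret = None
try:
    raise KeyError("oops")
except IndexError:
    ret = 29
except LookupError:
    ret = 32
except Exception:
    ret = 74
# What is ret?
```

Step-by-step execution trace:
1. `raise KeyError(...)` raises KeyError.
2. `except IndexError` does not match (KeyError is not a subclass of IndexError); skipped.
3. `except LookupError` matches (KeyError is a subclass of LookupError) → ret = 32.
4. `except Exception` is not reached.
Result: 32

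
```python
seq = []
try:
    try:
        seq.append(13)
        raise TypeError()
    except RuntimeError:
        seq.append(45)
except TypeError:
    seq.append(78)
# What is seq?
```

Step-by-step execution trace:
1. Inner try: `seq.append(13)` → seq = [13].
2. `raise TypeError()` raises TypeError.
3. Inner `except RuntimeError` does not match TypeError; exception propagates to outer try.
4. Outer `except TypeError` matches → `seq.append(78)` → seq = [13, 78].
Result: [13, 78]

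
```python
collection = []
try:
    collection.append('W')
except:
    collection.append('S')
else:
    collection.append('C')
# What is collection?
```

Step-by-step execution trace:
1. try: `collection.append('W')` → collection = ['W']. No exception raised.
2. `except` is skipped.
3. `else` runs (try completed without exception): `collection.append('C')` → collection = ['W', 'C'].
Result: ['W', 'C']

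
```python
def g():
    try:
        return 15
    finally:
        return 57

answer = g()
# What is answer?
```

Step-by-step execution trace:
1. `g()` enters try: `return 15` sets pending return value 15.
2. Before returning, `finally: return 57` runs and overrides the pending return.
3. g() returns 57 → answer = 57.
Result: 57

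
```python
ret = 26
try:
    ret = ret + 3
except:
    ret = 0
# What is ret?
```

Step-by-step execution trace:
1. ret starts at 26.
2. try: `ret = ret + 3` → ret = 29. No exception raised.
3. `except` is skipped.
Result: 29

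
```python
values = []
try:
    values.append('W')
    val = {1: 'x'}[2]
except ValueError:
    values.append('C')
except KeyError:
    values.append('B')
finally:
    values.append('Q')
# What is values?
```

Step-by-step execution trace:
1. try: `values.append('W')` → values = ['W'].
2. `val = {1: 'x'}[2]` raises KeyError.
3. `except ValueError` does not match KeyError; skipped.
4. `except KeyError` matches → `values.append('B')` → values = ['W', 'B'].
5. finally always runs: `values.append('Q')` → values = ['W', 'B', 'Q'].
Result: ['W', 'B', 'Q']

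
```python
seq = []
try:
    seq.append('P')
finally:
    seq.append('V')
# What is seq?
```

Step-by-step execution trace:
1. try: `seq.append('P')` → seq = ['P'].
2. The try body completes without raising.
3. finally always runs: `seq.append('V')` → seq = ['P', 'V'].
Result: ['P', 'V']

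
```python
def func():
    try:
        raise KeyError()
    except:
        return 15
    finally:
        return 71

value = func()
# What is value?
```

Step-by-step execution trace:
1. `func()` enters try: `raise KeyError()` raises KeyError.
2. bare `except` matches → `return 15` sets pending return value 15.
3. Before returning, `finally: return 71` runs and overrides the pending return.
4. func() returns 71 → value = 71.
Result: 71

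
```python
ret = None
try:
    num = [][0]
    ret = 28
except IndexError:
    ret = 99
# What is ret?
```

Step-by-step execution trace:
1. `num = [][0]` raises IndexError.
2. `ret = 28` is not reached.
3. `except IndexError` matches → ret = 99.
Result: 99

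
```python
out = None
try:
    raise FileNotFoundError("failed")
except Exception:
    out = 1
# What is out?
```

Step-by-step execution trace:
1. `raise FileNotFoundError(...)` raises FileNotFoundError.
2. `except Exception` matches (FileNotFoundError is a subclass of Exception) → out = 1.
Result: 1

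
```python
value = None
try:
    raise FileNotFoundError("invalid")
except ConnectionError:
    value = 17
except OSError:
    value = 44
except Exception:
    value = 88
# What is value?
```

Step-by-step execution trace:
1. `raise FileNotFoundError(...)` raises FileNotFoundError.
2. `except ConnectionError` does not match (FileNotFoundError is not a subclass of ConnectionError); skipped.
3. `except OSError` matches (FileNotFoundError is a subclass of OSError) → value = 44.
4. `except Exception` is not reached.
Result: 44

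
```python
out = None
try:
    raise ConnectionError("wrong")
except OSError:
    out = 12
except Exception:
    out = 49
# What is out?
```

Step-by-step execution trace:
1. `raise ConnectionError(...)` raises ConnectionError.
2. `except OSError` matches (ConnectionError is a subclass of OSError) → out = 12.
3. `except Exception` is not reached.
Result: 12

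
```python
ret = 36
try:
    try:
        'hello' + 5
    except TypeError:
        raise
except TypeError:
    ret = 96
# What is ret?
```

Step-by-step execution trace:
1. Inner try: `'hello' + 5` raises TypeError.
2. Inner `except TypeError` matches; bare `raise` re-raises the same TypeError.
3. Outer `except TypeError` matches → ret = 96.
Result: 96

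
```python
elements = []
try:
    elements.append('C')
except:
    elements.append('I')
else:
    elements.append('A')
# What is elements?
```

Step-by-step execution trace:
1. try: `elements.append('C')` → elements = ['C']. No exception raised.
2. `except` is skipped.
3. `else` runs (try completed without exception): `elements.append('A')` → elements = ['C', 'A'].
Result: ['C', 'A']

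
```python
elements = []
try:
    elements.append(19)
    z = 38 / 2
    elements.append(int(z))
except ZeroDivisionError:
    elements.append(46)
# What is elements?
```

Step-by-step execution trace:
1. try: `elements.append(19)` → elements = [19].
2. `z = 38 / 2` → z = 19.0. No exception raised.
3. `elements.append(int(z))` → elements = [19, 19].
4. `except ZeroDivisionError` is skipped (no exception was raised).
Result: [19, 19]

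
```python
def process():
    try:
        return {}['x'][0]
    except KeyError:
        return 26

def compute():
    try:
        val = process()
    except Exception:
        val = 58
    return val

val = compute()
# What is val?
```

Step-by-step execution trace:
1. `compute()` calls `process()`.
2. In process: `{}['x'][0]` raises KeyError; `except KeyError` catches it → returns 26.
3. In compute: `val = process()` → val = 26. No exception reaches compute.
4. `except Exception` is skipped; compute returns 26.
5. val = 26.
Result: 26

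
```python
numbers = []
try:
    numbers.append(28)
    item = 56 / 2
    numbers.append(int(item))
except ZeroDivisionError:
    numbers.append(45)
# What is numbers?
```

Step-by-step execution trace:
1. try: `numbers.append(28)` → numbers = [28].
2. `item = 56 / 2` → item = 28.0. No exception raised.
3. `numbers.append(int(item))` → numbers = [28, 28].
4. `except ZeroDivisionError` is skipped (no exception was raised).
Result: [28, 28]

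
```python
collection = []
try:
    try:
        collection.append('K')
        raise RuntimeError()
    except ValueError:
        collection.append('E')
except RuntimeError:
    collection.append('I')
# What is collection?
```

Step-by-step execution trace:
1. Inner try: `collection.append('K')` → collection = ['K'].
2. `raise RuntimeError()` raises RuntimeError.
3. Inner `except ValueError` does not match RuntimeError; exception propagates to outer try.
4. Outer `except RuntimeError` matches → `collection.append('I')` → collection = ['K', 'I'].
Result: ['K', 'I']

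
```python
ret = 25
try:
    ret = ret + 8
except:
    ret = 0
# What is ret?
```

Step-by-step execution trace:
1. ret starts at 25.
2. try: `ret = ret + 8` → ret = 33. No exception raised.
3. `except` is skipped.
Result: 33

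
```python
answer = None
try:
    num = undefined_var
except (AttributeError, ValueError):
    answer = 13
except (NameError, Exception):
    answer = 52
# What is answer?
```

Step-by-step execution trace:
1. `num = undefined_var` raises NameError.
2. `except (AttributeError, ValueError)` does not match NameError; skipped.
3. `except (NameError, Exception)` matches (NameError is in the tuple) → answer = 52.
Result: 52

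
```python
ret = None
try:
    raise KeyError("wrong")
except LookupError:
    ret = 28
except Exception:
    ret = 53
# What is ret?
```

Step-by-step execution trace:
1. `raise KeyError(...)` raises KeyError.
2. `except LookupError` matches (KeyError is a subclass of LookupError) → ret = 28.
3. `except Exception` is not reached.
Result: 28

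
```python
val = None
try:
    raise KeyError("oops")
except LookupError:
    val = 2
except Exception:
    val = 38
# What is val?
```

Step-by-step execution trace:
1. `raise KeyError(...)` raises KeyError.
2. `except LookupError` matches (KeyError is a subclass of LookupError) → val = 2.
3. `except Exception` is not reached.
Result: 2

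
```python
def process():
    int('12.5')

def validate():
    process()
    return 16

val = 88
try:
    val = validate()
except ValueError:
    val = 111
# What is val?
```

Step-by-step execution trace:
1. val starts at 88.
2. try: `validate()` calls `process()`.
3. `process()` evaluates `int('12.5')`, which raises ValueError; it propagates through validate (uncaught).
4. `return 16` in validate is not reached; the assignment to val does not complete.
5. `except ValueError` matches → val = 111.
Result: 111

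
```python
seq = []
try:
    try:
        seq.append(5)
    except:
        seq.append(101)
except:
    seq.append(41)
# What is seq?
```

Step-by-step execution trace:
1. Inner try: `seq.append(5)` → seq = [5]. No exception raised.
2. Inner `except` is skipped.
3. Inner try completes normally; outer `except` is skipped.
Result: [5]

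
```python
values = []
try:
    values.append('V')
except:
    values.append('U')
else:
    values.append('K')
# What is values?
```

Step-by-step execution trace:
1. try: `values.append('V')` → values = ['V']. No exception raised.
2. `except` is skipped.
3. `else` runs (try completed without exception): `values.append('K')` → values = ['V', 'K'].
Result: ['V', 'K']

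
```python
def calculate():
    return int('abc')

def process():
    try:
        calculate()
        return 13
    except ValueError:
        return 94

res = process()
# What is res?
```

Step-by-step execution trace:
1. `process()` calls `calculate()`.
2. `calculate()` evaluates `int('abc')`, which raises ValueError; it propagates to the caller.
3. `return 13` is not reached.
4. `except ValueError` in process matches → returns 94.
5. res = 94.
Result: 94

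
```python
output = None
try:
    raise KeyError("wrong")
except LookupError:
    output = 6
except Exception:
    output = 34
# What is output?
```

Step-by-step execution trace:
1. `raise KeyError(...)` raises KeyError.
2. `except LookupError` matches (KeyError is a subclass of LookupError) → output = 6.
3. `except Exception` is not reached.
Result: 6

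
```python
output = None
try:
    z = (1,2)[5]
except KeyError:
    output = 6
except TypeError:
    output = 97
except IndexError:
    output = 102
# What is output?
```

Step-by-step execution trace:
1. `z = (1,2)[5]` raises IndexError.
2. `except KeyError` does not match IndexError; skipped.
3. `except TypeError` does not match IndexError; skipped.
4. `except IndexError` matches → output = 102.
Result: 102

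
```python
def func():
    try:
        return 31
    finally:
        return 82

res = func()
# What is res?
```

Step-by-step execution trace:
1. `func()` enters try: `return 31` sets pending return value 31.
2. Before returning, `finally: return 82` runs and overrides the pending return.
3. func() returns 82 → res = 82.
Result: 82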